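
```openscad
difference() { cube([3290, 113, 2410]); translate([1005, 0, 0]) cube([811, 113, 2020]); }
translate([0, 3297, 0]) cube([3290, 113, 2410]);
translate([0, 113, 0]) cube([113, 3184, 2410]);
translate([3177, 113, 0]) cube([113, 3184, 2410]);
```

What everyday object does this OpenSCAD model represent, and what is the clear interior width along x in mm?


A single room. The interior width is 3064 mm.

Four walls enclosing a rectangle with a door in the front wall — a room. Outside width 3290 minus two 113 mm walls gives 3064 mm.


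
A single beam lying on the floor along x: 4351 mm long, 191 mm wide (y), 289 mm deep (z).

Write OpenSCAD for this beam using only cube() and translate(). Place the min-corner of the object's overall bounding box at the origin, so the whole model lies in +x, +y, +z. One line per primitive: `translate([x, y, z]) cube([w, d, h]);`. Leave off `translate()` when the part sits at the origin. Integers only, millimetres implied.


cube([4351, 191, 289]);


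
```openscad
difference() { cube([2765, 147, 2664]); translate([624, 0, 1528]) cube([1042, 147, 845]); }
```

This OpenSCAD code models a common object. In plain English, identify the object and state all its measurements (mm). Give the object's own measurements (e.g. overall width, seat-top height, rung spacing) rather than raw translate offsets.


A wall 2765 mm long (x), 147 mm thick (y), 2664 mm tall, with a rectangular window opening cut through it. The opening is 1042 mm wide and 845 mm tall; its sill is at z = 1528 mm and its near (−x) edge is 624 mm from the wall's −x end. The opening passes through the full wall thickness.


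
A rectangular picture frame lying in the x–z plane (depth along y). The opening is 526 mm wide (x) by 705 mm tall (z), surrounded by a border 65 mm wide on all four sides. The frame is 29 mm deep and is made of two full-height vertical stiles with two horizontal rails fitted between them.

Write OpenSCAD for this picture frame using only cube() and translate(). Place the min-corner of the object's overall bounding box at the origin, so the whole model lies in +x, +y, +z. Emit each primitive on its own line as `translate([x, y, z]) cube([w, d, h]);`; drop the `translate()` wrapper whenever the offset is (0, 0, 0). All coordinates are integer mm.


cube([65, 29, 835]);
translate([591, 0, 0]) cube([65, 29, 835]);
translate([65, 0, 0]) cube([526, 29, 65]);
translate([65, 0, 770]) cube([526, 29, 65]);


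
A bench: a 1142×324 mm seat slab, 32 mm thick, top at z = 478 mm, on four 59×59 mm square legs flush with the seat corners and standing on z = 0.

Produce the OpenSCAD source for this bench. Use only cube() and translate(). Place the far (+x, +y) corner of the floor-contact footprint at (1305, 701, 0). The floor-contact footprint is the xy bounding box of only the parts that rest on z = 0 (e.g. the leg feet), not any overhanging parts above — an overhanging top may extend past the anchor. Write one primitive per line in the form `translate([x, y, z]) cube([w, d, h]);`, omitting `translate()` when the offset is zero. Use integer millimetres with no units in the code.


// leg_h = 478 − 32 = 446
translate([163, 377, 446]) cube([1142, 324, 32]);
translate([163, 377, 0]) cube([59, 59, 446]);
translate([163, 642, 0]) cube([59, 59, 446]);
translate([1246, 377, 0]) cube([59, 59, 446]);
translate([1246, 642, 0]) cube([59, 59, 446]);


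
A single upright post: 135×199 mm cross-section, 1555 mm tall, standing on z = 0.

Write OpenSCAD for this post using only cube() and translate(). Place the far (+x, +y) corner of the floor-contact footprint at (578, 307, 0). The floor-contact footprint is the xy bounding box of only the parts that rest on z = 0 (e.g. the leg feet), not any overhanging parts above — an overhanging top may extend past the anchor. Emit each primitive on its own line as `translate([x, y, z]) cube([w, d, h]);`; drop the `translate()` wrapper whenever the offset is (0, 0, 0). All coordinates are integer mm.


translate([443, 108, 0]) cube([135, 199, 1555]);


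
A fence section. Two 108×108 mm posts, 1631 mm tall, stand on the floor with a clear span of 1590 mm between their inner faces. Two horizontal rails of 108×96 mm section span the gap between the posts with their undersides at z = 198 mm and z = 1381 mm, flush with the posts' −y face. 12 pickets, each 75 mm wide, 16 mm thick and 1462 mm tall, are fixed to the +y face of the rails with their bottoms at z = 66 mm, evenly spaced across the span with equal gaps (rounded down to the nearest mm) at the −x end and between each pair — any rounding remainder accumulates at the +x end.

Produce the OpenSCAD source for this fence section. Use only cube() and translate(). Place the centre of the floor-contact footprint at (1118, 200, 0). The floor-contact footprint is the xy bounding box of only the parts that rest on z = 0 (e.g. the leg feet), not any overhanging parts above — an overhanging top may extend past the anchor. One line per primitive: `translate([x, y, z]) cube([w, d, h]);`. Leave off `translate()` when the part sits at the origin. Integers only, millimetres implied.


translate([215, 146, 0]) cube([108, 108, 1631]);
translate([1913, 146, 0]) cube([108, 108, 1631]);
translate([323, 146, 198]) cube([1590, 108, 96]);
translate([323, 146, 1381]) cube([1590, 108, 96]);
translate([376, 254, 66]) cube([75, 16, 1462]);
translate([504, 254, 66]) cube([75, 16, 1462]);
translate([632, 254, 66]) cube([75, 16, 1462]);
translate([760, 254, 66]) cube([75, 16, 1462]);
translate([888, 254, 66]) cube([75, 16, 1462]);
translate([1016, 254, 66]) cube([75, 16, 1462]);
translate([1144, 254, 66]) cube([75, 16, 1462]);
translate([1272, 254, 66]) cube([75, 16, 1462]);
translate([1400, 254, 66]) cube([75, 16, 1462]);
translate([1528, 254, 66]) cube([75, 16, 1462]);
translate([1656, 254, 66]) cube([75, 16, 1462]);
translate([1784, 254, 66]) cube([75, 16, 1462]);


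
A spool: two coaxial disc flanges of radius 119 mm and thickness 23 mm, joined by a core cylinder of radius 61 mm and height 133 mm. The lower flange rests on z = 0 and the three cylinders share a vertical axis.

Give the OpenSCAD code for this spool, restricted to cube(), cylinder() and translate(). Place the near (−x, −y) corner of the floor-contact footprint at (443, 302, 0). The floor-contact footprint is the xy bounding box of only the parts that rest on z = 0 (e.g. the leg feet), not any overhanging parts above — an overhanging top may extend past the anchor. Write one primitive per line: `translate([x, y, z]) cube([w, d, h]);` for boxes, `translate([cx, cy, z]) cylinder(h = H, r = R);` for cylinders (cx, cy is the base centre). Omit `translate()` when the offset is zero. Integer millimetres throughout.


translate([562, 421, 0]) cylinder(h = 23, r = 119);
translate([562, 421, 23]) cylinder(h = 133, r = 61);
translate([562, 421, 156]) cylinder(h = 23, r = 119);


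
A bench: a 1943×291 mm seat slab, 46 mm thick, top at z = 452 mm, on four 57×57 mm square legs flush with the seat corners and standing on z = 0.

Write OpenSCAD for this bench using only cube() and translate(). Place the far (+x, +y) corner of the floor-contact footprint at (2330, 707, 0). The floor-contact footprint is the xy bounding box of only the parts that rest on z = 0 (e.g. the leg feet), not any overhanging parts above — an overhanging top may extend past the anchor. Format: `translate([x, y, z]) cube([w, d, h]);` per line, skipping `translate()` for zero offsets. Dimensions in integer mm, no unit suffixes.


translate([387, 416, 406]) cube([1943, 291, 46]);
translate([387, 416, 0]) cube([57, 57, 406]);
translate([387, 650, 0]) cube([57, 57, 406]);
translate([2273, 416, 0]) cube([57, 57, 406]);
translate([2273, 650, 0]) cube([57, 57, 406]);


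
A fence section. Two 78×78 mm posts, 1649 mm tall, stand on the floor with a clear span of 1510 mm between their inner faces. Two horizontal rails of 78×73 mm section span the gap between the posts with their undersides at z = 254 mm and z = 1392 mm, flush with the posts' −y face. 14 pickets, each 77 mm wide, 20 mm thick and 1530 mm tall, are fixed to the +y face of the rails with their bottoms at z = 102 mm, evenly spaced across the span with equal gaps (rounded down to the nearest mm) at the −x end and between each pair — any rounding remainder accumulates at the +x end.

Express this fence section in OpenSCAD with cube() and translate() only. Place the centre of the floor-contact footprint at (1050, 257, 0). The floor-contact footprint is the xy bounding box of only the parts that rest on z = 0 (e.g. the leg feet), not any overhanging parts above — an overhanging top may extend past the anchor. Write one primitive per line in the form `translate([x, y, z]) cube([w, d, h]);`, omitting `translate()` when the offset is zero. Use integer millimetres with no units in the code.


translate([217, 218, 0]) cube([78, 78, 1649]);
translate([1805, 218, 0]) cube([78, 78, 1649]);
translate([295, 218, 254]) cube([1510, 78, 73]);
translate([295, 218, 1392]) cube([1510, 78, 73]);
translate([323, 296, 102]) cube([77, 20, 1530]);
translate([428, 296, 102]) cube([77, 20, 1530]);
translate([533, 296, 102]) cube([77, 20, 1530]);
translate([638, 296, 102]) cube([77, 20, 1530]);
translate([743, 296, 102]) cube([77, 20, 1530]);
translate([848, 296, 102]) cube([77, 20, 1530]);
translate([953, 296, 102]) cube([77, 20, 1530]);
translate([1058, 296, 102]) cube([77, 20, 1530]);
translate([1163, 296, 102]) cube([77, 20, 1530]);
translate([1268, 296, 102]) cube([77, 20, 1530]);
translate([1373, 296, 102]) cube([77, 20, 1530]);
translate([1478, 296, 102]) cube([77, 20, 1530]);
translate([1583, 296, 102]) cube([77, 20, 1530]);
translate([1688, 296, 102]) cube([77, 20, 1530]);


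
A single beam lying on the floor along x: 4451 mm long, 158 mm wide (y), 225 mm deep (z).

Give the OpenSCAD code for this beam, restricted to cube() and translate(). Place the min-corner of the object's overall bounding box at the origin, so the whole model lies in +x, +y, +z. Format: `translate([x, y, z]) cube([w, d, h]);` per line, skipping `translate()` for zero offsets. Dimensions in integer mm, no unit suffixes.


cube([4451, 158, 225]);


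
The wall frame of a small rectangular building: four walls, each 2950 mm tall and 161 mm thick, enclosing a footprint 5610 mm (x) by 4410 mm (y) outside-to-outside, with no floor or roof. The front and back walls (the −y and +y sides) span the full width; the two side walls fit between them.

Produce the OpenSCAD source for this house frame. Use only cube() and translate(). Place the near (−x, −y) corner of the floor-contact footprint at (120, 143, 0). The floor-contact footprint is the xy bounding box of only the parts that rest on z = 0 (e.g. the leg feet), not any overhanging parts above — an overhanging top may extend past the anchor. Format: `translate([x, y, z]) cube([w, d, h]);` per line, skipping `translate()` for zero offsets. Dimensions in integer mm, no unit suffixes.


translate([120, 143, 0]) cube([5610, 161, 2950]);
translate([120, 4392, 0]) cube([5610, 161, 2950]);
translate([120, 304, 0]) cube([161, 4088, 2950]);
translate([5569, 304, 0]) cube([161, 4088, 2950]);


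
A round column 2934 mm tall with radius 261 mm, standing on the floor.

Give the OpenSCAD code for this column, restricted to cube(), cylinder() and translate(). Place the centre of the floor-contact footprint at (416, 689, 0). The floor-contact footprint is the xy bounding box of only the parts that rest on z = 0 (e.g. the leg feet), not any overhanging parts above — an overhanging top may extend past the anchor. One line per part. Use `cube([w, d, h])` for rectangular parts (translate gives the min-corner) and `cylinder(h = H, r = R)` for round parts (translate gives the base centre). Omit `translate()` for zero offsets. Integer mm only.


translate([416, 689, 0]) cylinder(h = 2934, r = 261);


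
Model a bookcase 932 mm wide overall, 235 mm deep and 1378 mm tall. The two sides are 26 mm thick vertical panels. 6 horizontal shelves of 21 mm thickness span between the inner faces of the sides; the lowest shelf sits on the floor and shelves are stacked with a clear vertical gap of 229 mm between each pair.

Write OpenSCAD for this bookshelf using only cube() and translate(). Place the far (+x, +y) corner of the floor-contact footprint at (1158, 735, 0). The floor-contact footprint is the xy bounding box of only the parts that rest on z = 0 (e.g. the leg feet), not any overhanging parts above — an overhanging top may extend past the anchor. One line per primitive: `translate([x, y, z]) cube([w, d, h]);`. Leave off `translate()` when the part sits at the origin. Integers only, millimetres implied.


translate([226, 500, 0]) cube([26, 235, 1378]);
translate([1132, 500, 0]) cube([26, 235, 1378]);
translate([252, 500, 0]) cube([880, 235, 21]);
translate([252, 500, 250]) cube([880, 235, 21]);
translate([252, 500, 500]) cube([880, 235, 21]);
translate([252, 500, 750]) cube([880, 235, 21]);
translate([252, 500, 1000]) cube([880, 235, 21]);
translate([252, 500, 1250]) cube([880, 235, 21]);


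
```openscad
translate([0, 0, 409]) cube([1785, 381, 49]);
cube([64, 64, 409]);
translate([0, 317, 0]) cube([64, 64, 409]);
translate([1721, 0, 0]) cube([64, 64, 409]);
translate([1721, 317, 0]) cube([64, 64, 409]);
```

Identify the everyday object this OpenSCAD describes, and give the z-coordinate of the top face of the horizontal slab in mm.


A bench. The seat-top height is 458 mm.

A long slab on four corner posts — a bench. The slab sits at z = 409 with thickness 49, so the top is 409 + 49 = 458 mm.


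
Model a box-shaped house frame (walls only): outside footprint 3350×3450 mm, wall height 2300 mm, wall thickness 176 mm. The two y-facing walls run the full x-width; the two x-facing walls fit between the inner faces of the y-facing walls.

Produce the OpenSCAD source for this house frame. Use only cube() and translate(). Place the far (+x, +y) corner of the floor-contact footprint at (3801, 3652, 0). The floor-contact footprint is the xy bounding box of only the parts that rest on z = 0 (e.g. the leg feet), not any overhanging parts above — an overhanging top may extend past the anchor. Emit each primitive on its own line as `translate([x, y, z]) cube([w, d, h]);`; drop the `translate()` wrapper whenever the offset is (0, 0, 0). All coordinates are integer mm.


translate([451, 202, 0]) cube([3350, 176, 2300]);
translate([451, 3476, 0]) cube([3350, 176, 2300]);
translate([451, 378, 0]) cube([176, 3098, 2300]);
translate([3625, 378, 0]) cube([176, 3098, 2300]);


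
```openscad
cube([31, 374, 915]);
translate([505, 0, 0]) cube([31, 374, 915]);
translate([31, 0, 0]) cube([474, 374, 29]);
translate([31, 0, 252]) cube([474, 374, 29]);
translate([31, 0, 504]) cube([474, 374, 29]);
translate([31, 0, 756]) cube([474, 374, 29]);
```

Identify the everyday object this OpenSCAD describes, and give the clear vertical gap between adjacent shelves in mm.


A bookshelf. The clear shelf gap is 223 mm.

Two tall side panels with 4 horizontal boards between them — a bookshelf. The first two shelf undersides are at z = 0 and z = 252; with shelf thickness 29, the clear gap is 252 − 0 − 29 = 223 mm.


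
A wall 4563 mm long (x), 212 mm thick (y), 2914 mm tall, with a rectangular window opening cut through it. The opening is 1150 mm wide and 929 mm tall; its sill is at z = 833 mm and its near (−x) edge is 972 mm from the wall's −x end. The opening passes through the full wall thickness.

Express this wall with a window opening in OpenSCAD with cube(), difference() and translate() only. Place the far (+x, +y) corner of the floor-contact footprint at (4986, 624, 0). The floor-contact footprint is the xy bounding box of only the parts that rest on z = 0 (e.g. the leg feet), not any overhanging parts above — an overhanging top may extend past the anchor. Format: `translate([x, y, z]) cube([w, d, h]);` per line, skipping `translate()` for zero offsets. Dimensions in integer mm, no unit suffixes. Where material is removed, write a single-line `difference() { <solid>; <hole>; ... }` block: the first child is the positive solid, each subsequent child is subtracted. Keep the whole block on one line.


difference() { translate([423, 412, 0]) cube([4563, 212, 2914]); translate([1395, 412, 833]) cube([1150, 212, 929]); }


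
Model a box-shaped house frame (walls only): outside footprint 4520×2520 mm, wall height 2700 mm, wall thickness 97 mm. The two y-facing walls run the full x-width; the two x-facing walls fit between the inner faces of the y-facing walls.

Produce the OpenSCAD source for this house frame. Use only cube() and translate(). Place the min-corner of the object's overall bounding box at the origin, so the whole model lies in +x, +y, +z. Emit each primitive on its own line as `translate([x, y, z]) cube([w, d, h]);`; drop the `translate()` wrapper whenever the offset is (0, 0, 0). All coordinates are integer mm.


cube([4520, 97, 2700]);
translate([0, 2423, 0]) cube([4520, 97, 2700]);
translate([0, 97, 0]) cube([97, 2326, 2700]);
translate([4423, 97, 0]) cube([97, 2326, 2700]);


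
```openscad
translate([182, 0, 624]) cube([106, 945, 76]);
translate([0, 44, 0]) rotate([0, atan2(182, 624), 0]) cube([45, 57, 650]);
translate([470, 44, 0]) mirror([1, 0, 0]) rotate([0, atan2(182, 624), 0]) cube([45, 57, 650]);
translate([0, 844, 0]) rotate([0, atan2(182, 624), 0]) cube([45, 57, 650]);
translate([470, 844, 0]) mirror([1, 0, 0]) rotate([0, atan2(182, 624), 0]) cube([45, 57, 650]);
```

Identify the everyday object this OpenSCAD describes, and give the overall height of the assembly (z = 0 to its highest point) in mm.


A sawhorse. The overall height is 700 mm.

A beam across two mirrored pairs of raked legs — a sawhorse. The beam's underside is at z = 624 (matching the legs' vertical rise in atan2(182, 624)) and the beam is 76 mm tall, so its top is at 624 + 76 = 700 mm. The raked legs top out at the beam's underside, so that is the highest point.


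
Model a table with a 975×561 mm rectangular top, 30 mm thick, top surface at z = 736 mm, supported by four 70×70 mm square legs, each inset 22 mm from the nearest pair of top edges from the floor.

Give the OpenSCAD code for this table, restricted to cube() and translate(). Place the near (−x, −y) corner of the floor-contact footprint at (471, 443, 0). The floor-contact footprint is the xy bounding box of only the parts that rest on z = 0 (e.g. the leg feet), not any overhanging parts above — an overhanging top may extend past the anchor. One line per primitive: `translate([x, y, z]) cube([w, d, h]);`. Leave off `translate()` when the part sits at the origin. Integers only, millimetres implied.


translate([449, 421, 706]) cube([975, 561, 30]);
translate([471, 443, 0]) cube([70, 70, 706]);
translate([1332, 443, 0]) cube([70, 70, 706]);
translate([471, 890, 0]) cube([70, 70, 706]);
translate([1332, 890, 0]) cube([70, 70, 706]);


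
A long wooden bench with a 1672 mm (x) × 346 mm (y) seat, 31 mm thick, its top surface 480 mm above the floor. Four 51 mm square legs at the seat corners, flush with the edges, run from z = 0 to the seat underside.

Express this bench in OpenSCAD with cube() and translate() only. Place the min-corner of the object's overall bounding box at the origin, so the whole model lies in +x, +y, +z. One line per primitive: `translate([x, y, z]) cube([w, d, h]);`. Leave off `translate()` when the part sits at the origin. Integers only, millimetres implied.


translate([0, 0, 449]) cube([1672, 346, 31]);
cube([51, 51, 449]);
translate([0, 295, 0]) cube([51, 51, 449]);
translate([1621, 0, 0]) cube([51, 51, 449]);
translate([1621, 295, 0]) cube([51, 51, 449]);


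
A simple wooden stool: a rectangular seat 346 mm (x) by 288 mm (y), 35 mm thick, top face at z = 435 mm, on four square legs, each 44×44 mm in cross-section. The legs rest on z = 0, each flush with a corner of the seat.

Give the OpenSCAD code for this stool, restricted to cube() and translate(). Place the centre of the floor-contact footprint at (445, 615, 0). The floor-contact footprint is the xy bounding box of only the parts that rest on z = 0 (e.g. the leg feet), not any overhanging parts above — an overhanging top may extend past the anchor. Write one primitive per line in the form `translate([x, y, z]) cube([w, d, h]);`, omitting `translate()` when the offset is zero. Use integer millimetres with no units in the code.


translate([272, 471, 400]) cube([346, 288, 35]);
translate([272, 471, 0]) cube([44, 44, 400]);
translate([574, 471, 0]) cube([44, 44, 400]);
translate([272, 715, 0]) cube([44, 44, 400]);
translate([574, 715, 0]) cube([44, 44, 400]);


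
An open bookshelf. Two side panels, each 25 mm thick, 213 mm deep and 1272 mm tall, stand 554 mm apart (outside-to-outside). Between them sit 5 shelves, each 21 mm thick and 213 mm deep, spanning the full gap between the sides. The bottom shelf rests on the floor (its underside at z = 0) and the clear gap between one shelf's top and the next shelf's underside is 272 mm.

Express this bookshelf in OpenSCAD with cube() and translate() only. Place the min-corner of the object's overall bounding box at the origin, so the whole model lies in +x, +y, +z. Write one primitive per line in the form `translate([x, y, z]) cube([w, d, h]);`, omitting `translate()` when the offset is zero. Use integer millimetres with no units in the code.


cube([25, 213, 1272]);
translate([529, 0, 0]) cube([25, 213, 1272]);
translate([25, 0, 0]) cube([504, 213, 21]);
translate([25, 0, 293]) cube([504, 213, 21]);
translate([25, 0, 586]) cube([504, 213, 21]);
translate([25, 0, 879]) cube([504, 213, 21]);
translate([25, 0, 1172]) cube([504, 213, 21]);


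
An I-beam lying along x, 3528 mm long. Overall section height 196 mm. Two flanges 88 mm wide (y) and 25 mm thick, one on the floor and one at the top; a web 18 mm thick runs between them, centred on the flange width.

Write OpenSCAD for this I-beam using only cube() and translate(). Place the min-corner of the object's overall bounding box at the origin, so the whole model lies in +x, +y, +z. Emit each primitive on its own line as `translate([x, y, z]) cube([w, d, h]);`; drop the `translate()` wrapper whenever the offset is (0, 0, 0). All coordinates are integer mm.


cube([3528, 88, 25]);
translate([0, 35, 25]) cube([3528, 18, 146]);
translate([0, 0, 171]) cube([3528, 88, 25]);


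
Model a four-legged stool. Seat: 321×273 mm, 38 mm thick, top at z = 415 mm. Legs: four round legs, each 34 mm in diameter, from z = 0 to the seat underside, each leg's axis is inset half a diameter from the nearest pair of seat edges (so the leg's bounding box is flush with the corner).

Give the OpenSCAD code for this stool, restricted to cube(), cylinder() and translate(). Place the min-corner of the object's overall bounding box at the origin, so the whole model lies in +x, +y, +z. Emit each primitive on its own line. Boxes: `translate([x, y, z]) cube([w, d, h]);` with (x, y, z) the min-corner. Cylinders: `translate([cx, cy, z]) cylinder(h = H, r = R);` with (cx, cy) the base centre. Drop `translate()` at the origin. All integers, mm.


// leg_h = 415 - 38 = 377
translate([0, 0, 377]) cube([321, 273, 38]);
translate([17, 17, 0]) cylinder(h = 377, r = 17);
translate([304, 17, 0]) cylinder(h = 377, r = 17);
translate([17, 256, 0]) cylinder(h = 377, r = 17);
translate([304, 256, 0]) cylinder(h = 377, r = 17);


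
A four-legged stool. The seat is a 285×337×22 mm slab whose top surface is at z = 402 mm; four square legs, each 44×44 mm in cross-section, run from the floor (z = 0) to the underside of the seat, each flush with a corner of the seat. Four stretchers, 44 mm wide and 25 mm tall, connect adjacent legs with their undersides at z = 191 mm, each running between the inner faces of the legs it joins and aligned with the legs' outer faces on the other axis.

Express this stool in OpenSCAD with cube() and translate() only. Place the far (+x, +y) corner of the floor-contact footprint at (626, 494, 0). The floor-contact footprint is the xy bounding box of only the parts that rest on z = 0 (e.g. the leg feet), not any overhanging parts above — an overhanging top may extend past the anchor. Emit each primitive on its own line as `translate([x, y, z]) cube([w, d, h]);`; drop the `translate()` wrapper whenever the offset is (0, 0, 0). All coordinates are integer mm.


translate([341, 157, 380]) cube([285, 337, 22]);
translate([341, 157, 0]) cube([44, 44, 380]);
translate([582, 157, 0]) cube([44, 44, 380]);
translate([341, 450, 0]) cube([44, 44, 380]);
translate([582, 450, 0]) cube([44, 44, 380]);
translate([385, 157, 191]) cube([197, 44, 25]);
translate([385, 450, 191]) cube([197, 44, 25]);
translate([341, 201, 191]) cube([44, 249, 25]);
translate([582, 201, 191]) cube([44, 249, 25]);


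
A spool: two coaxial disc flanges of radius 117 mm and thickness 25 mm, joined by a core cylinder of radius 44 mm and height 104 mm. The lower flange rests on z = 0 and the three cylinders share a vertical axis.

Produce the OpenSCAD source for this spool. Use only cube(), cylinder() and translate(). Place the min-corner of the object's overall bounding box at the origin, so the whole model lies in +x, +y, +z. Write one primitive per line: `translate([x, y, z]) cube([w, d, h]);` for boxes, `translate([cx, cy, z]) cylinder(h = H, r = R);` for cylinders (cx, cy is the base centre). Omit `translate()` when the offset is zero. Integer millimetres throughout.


translate([117, 117, 0]) cylinder(h = 25, r = 117);
translate([117, 117, 25]) cylinder(h = 104, r = 44);
translate([117, 117, 129]) cylinder(h = 25, r = 117);


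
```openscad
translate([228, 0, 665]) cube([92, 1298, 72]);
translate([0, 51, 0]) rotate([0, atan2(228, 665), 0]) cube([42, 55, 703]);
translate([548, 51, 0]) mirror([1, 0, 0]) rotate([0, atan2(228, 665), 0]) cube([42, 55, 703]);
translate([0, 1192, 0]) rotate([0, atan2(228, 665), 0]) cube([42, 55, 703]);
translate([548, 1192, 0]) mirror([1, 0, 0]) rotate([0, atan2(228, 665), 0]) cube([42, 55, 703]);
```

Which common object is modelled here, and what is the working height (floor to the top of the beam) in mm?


A sawhorse. The overall height is 737 mm.

A beam across two mirrored pairs of raked legs — a sawhorse. The beam's underside is at z = 665 (matching the legs' vertical rise in atan2(228, 665)) and the beam is 72 mm tall, so its top is at 665 + 72 = 737 mm. The raked legs top out at the beam's underside, so that is the highest point.


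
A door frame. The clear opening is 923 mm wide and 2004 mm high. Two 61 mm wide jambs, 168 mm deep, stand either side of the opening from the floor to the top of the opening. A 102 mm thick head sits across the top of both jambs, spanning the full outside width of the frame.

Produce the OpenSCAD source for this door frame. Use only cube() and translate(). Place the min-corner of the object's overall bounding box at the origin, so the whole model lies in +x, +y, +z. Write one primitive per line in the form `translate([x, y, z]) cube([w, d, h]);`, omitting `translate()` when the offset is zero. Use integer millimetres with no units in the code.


cube([61, 168, 2004]);
translate([984, 0, 0]) cube([61, 168, 2004]);
translate([0, 0, 2004]) cube([1045, 168, 102]);


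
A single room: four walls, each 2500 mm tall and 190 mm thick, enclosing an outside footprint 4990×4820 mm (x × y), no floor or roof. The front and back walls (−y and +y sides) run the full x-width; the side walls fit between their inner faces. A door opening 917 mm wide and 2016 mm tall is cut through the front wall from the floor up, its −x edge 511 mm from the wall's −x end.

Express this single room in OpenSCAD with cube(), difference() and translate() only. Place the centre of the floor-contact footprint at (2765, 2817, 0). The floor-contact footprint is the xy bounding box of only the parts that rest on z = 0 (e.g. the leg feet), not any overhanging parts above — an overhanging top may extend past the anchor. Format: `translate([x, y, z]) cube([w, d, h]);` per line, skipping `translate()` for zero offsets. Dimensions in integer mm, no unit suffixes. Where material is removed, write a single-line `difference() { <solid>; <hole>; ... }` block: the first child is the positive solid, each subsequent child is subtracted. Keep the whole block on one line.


difference() { translate([270, 407, 0]) cube([4990, 190, 2500]); translate([781, 407, 0]) cube([917, 190, 2016]); }
translate([270, 5037, 0]) cube([4990, 190, 2500]);
translate([270, 597, 0]) cube([190, 4440, 2500]);
translate([5070, 597, 0]) cube([190, 4440, 2500]);


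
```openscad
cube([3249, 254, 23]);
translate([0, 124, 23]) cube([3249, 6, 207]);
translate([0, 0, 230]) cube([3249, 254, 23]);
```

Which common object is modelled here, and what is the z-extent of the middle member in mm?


An I-beam. The web height is 207 mm.

Two wide flanges with a thin centred web — an I-beam. Overall 253 mm minus two 23 mm flanges gives a web of 253 − 2·23 = 207 mm.


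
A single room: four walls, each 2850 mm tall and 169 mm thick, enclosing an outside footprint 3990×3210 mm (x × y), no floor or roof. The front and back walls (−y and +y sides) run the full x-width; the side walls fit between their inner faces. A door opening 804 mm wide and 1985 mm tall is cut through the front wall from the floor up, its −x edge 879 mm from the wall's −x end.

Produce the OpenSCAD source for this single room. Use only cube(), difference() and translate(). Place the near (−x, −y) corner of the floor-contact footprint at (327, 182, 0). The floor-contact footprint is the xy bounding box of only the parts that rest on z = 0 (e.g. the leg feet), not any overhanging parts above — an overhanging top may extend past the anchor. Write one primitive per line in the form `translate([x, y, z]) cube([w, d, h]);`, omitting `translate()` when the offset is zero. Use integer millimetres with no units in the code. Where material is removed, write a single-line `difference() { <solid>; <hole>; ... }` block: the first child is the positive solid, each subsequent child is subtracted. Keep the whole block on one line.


difference() { translate([327, 182, 0]) cube([3990, 169, 2850]); translate([1206, 182, 0]) cube([804, 169, 1985]); }
translate([327, 3223, 0]) cube([3990, 169, 2850]);
translate([327, 351, 0]) cube([169, 2872, 2850]);
translate([4148, 351, 0]) cube([169, 2872, 2850]);


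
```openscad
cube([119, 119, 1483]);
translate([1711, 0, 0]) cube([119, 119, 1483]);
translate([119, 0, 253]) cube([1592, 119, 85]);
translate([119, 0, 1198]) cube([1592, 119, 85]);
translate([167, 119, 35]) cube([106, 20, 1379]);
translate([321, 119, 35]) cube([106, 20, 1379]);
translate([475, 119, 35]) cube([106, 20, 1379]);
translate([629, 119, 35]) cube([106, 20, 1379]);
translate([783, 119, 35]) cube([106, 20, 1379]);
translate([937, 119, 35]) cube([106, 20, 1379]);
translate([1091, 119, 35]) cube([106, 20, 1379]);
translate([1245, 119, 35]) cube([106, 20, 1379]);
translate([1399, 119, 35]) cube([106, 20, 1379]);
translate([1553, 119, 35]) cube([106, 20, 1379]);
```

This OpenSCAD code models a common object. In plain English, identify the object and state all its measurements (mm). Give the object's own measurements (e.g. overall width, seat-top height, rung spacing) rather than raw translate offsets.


A fence section. Two 119×119 mm posts, 1483 mm tall, stand on the floor with a clear span of 1592 mm between their inner faces. Two horizontal rails of 119×85 mm section span the gap between the posts with their undersides at z = 253 mm and z = 1198 mm, flush with the posts' −y face. 10 pickets, each 106 mm wide, 20 mm thick and 1379 mm tall, are fixed to the +y face of the rails with their bottoms at z = 35 mm, spaced across the span with a 48 mm gap after the −x post and between neighbouring pickets, with 52 mm left before the +x post.


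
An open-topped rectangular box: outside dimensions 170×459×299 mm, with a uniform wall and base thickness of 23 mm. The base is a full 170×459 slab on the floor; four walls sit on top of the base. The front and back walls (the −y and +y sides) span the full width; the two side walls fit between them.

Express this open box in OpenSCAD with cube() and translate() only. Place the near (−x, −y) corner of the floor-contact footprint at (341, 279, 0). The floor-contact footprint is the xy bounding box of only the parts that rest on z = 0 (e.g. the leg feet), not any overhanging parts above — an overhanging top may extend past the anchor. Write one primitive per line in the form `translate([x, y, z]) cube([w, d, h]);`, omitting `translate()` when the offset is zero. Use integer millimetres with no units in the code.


translate([341, 279, 0]) cube([170, 459, 23]);
translate([341, 279, 23]) cube([170, 23, 276]);
translate([341, 715, 23]) cube([170, 23, 276]);
translate([341, 302, 23]) cube([23, 413, 276]);
translate([488, 302, 23]) cube([23, 413, 276]);


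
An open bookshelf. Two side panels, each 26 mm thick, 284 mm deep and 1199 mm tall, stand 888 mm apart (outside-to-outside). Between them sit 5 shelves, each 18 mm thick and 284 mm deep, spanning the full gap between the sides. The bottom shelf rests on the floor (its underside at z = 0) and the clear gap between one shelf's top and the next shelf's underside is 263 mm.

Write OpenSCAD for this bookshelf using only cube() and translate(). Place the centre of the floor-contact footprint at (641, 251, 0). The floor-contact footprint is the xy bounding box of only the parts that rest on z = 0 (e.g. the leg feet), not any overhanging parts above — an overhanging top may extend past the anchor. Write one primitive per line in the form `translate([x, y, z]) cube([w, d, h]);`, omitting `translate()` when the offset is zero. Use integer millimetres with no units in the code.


translate([197, 109, 0]) cube([26, 284, 1199]);
translate([1059, 109, 0]) cube([26, 284, 1199]);
translate([223, 109, 0]) cube([836, 284, 18]);
translate([223, 109, 281]) cube([836, 284, 18]);
translate([223, 109, 562]) cube([836, 284, 18]);
translate([223, 109, 843]) cube([836, 284, 18]);
translate([223, 109, 1124]) cube([836, 284, 18]);


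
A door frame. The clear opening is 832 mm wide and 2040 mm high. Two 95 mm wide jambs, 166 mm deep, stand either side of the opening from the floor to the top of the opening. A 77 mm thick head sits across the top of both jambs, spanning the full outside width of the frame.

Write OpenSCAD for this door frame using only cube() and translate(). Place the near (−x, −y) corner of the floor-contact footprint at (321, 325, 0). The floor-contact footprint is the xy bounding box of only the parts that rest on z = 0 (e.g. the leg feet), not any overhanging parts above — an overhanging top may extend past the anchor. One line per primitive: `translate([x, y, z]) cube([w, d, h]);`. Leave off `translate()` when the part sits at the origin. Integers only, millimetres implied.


translate([321, 325, 0]) cube([95, 166, 2040]);
translate([1248, 325, 0]) cube([95, 166, 2040]);
translate([321, 325, 2040]) cube([1022, 166, 77]);


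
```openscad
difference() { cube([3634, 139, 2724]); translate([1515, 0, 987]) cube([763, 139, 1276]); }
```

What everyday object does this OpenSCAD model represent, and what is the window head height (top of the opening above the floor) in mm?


A wall with a window opening. The window head height is 2263 mm.

A wall with a rectangular opening subtracted — a window. Sill at z = 987, opening 1276 mm tall, so the head is at 987 + 1276 = 2263 mm.


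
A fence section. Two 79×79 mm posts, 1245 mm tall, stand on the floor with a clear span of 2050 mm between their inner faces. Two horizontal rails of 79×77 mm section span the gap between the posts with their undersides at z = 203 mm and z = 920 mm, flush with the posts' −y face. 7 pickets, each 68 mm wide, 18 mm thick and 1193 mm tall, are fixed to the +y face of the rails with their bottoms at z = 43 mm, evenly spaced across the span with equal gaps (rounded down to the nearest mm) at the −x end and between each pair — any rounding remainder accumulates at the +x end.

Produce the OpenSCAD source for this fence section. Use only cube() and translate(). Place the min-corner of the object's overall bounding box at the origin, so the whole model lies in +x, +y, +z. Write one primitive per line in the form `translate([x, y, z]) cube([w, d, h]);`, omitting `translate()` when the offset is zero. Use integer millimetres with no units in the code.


cube([79, 79, 1245]);
translate([2129, 0, 0]) cube([79, 79, 1245]);
translate([79, 0, 203]) cube([2050, 79, 77]);
translate([79, 0, 920]) cube([2050, 79, 77]);
translate([275, 79, 43]) cube([68, 18, 1193]);
translate([539, 79, 43]) cube([68, 18, 1193]);
translate([803, 79, 43]) cube([68, 18, 1193]);
translate([1067, 79, 43]) cube([68, 18, 1193]);
translate([1331, 79, 43]) cube([68, 18, 1193]);
translate([1595, 79, 43]) cube([68, 18, 1193]);
translate([1859, 79, 43]) cube([68, 18, 1193]);


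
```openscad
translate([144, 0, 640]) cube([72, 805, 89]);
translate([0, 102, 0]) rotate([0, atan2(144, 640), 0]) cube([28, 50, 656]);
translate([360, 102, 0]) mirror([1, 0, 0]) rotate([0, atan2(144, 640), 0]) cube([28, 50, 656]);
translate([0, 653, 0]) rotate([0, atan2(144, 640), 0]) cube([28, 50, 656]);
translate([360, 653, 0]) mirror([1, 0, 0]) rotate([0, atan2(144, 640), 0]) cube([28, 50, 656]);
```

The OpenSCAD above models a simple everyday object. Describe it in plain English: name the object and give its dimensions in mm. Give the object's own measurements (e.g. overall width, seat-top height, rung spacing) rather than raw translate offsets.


A sawhorse. A 72×805×89 mm beam (x, y, z) sits on two A-frame leg pairs. Each pair is two raked legs of 28×50 mm section (50 mm along y) splaying symmetrically in x. Each leg rises 640 mm vertically over 144 mm of horizontal reach and is 656 mm long along its own axis. Every leg's outer bottom edge rests on the floor and its outer top edge meets a bottom edge of the beam — the left legs (tilting toward +x) meet the beam's −x bottom edge, the right legs (their mirror images, tilting toward −x) meet its +x bottom edge — so the leg tops tuck under the beam, the beam's underside is 640 mm above the floor, and the feet are 360 mm apart outside-to-outside with the beam centred between them. The two leg pairs are set in 102 mm from either end of the beam.


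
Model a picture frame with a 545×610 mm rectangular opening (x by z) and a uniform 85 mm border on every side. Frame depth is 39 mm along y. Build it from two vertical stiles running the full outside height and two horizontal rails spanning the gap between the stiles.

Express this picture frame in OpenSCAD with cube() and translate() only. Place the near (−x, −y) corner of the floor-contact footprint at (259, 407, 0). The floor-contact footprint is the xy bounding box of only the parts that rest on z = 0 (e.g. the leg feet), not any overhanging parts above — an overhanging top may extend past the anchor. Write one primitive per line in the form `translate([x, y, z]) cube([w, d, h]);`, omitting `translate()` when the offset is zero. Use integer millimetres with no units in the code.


translate([259, 407, 0]) cube([85, 39, 780]);
translate([889, 407, 0]) cube([85, 39, 780]);
translate([344, 407, 0]) cube([545, 39, 85]);
translate([344, 407, 695]) cube([545, 39, 85]);


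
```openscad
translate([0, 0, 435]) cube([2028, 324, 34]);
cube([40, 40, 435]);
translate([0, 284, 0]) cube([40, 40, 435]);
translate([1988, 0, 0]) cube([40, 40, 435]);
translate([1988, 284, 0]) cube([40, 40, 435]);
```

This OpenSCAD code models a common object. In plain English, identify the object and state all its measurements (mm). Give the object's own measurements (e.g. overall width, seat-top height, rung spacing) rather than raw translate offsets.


A long wooden bench with a 2028 mm (x) × 324 mm (y) seat, 34 mm thick, its top surface 469 mm above the floor. Four 40 mm square legs at the seat corners, flush with the edges, run from z = 0 to the seat underside.


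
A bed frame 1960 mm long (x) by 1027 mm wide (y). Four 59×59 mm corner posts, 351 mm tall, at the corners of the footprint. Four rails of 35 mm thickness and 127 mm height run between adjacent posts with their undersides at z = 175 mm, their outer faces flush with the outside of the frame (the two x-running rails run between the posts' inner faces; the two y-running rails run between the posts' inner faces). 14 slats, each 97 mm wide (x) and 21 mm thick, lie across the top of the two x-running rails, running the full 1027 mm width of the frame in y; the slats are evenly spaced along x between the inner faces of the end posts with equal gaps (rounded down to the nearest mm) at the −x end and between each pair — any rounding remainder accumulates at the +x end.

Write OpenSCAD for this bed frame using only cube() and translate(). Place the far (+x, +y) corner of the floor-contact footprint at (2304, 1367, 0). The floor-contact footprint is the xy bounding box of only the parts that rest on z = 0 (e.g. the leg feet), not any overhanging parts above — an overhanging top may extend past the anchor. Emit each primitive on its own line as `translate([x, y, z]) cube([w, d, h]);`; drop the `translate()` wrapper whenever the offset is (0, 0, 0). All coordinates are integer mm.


translate([344, 340, 0]) cube([59, 59, 351]);
translate([344, 1308, 0]) cube([59, 59, 351]);
translate([2245, 340, 0]) cube([59, 59, 351]);
translate([2245, 1308, 0]) cube([59, 59, 351]);
translate([403, 340, 175]) cube([1842, 35, 127]);
translate([403, 1332, 175]) cube([1842, 35, 127]);
translate([344, 399, 175]) cube([35, 909, 127]);
translate([2269, 399, 175]) cube([35, 909, 127]);
translate([435, 340, 302]) cube([97, 1027, 21]);
translate([564, 340, 302]) cube([97, 1027, 21]);
translate([693, 340, 302]) cube([97, 1027, 21]);
translate([822, 340, 302]) cube([97, 1027, 21]);
translate([951, 340, 302]) cube([97, 1027, 21]);
translate([1080, 340, 302]) cube([97, 1027, 21]);
translate([1209, 340, 302]) cube([97, 1027, 21]);
translate([1338, 340, 302]) cube([97, 1027, 21]);
translate([1467, 340, 302]) cube([97, 1027, 21]);
translate([1596, 340, 302]) cube([97, 1027, 21]);
translate([1725, 340, 302]) cube([97, 1027, 21]);
translate([1854, 340, 302]) cube([97, 1027, 21]);
translate([1983, 340, 302]) cube([97, 1027, 21]);
translate([2112, 340, 302]) cube([97, 1027, 21]);
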